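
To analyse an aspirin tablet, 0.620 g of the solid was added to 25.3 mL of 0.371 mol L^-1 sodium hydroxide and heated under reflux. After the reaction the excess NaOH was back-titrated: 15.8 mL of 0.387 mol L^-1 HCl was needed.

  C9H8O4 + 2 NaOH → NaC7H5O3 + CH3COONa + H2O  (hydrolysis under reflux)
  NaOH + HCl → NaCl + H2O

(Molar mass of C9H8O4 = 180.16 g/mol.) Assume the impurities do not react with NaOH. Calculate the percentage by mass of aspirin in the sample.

47.5 %

n(NaOH) added = 0.0253 × 0.371 = 9.39 × 10^-3 mol
n(HCl) used in back-titration = 0.0158 × 0.387 = 6.11 × 10^-3 mol
n(NaOH) left over = 6.11 × 10^-3 mol (1:1 ratio)
n(NaOH) consumed by analyte = 9.39 × 10^-3 − 6.11 × 10^-3 = 3.27 × 10^-3 mol
From the 1:2 ratio, n(C9H8O4) = 1/2 × 3.27 × 10^-3 = 1.64 × 10^-3 mol
mass of C9H8O4 = 1.64 × 10^-3 × 180.16 = 0.295 g
% C9H8O4 = 0.295 / 0.620 × 100 = 47.5 %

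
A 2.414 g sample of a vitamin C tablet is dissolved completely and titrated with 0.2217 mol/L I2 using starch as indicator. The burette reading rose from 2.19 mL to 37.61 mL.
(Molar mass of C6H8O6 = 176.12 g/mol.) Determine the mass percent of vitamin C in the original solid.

57.29 %

C6H8O6 + I2 → C6H6O6 + 2 HI
n(I2) = 0.03542 L × 0.2217 mol/L = 7.853 × 10^-3 mol
n(C6H8O6) = 7.853 × 10^-3 mol (1:1 ratio)
mass of C6H8O6 = 7.853 × 10^-3 × 176.12 g/mol = 1.383 g
% C6H8O6 = 1.383 / 2.414 × 100 = 57.29 %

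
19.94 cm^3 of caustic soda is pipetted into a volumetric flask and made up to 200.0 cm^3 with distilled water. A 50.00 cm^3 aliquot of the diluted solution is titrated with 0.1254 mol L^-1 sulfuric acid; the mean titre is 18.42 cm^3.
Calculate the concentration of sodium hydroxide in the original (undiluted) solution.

0.9267 mol/L

2 NaOH + H2SO4 → Na2SO4 + 2 H2O
n(H2SO4) = 0.01842 × 0.1254 = 2.310 × 10^-3 mol
From the 2:1 ratio, n(NaOH) in the aliquot = 2/1 × 2.310 × 10^-3 = 4.620 × 10^-3 mol
[NaOH]_dilute = 4.620 × 10^-3 / 0.05000 = 0.09239 mol/L
Dilution factor = 200.0 / 19.94 = 10.03
[NaOH]_stock = 0.09239 × 10.03 = 0.9267 mol/L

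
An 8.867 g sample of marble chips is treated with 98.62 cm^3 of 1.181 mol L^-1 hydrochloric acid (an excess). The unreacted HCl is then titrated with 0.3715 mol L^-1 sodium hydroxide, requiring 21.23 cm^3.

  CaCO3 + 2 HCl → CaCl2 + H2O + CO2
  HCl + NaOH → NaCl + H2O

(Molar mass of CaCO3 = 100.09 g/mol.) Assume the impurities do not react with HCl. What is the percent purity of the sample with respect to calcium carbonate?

n(HCl) added = 0.09862 × 1.181 = 0.1165 mol
n(NaOH) used in back-titration = 0.02123 × 0.3715 = 7.887 × 10^-3 mol
n(HCl) left over = 7.887 × 10^-3 mol (1:1 ratio)
n(HCl) consumed by analyte = 0.1165 − 7.887 × 10^-3 = 0.1086 mol
From the 1:2 ratio, n(CaCO3) = 1/2 × 0.1086 = 0.05429 mol
mass of CaCO3 = 0.05429 × 100.09 = 5.434 g
% CaCO3 = 5.434 / 8.867 × 100 = 61.28 %

61.28 %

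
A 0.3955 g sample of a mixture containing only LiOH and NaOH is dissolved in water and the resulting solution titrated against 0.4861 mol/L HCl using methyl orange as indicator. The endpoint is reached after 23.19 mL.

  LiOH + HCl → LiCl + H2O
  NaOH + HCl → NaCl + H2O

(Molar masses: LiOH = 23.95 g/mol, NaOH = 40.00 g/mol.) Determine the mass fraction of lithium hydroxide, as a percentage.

20.90 %

n(HCl) = 0.02319 × 0.4861 = 0.01127 mol
Let x = n(LiOH), y = n(NaOH).
Titrant: 1x + 1y = 0.01127;  mass: 23.95x + 40.00y = 0.3955
Solving, x = 3.452 × 10^-3 mol, y = 7.821 × 10^-3 mol
mass of LiOH = 3.452 × 10^-3 × 23.95 = 0.08268 g
% LiOH = 0.08268 / 0.3955 × 100 = 20.90 %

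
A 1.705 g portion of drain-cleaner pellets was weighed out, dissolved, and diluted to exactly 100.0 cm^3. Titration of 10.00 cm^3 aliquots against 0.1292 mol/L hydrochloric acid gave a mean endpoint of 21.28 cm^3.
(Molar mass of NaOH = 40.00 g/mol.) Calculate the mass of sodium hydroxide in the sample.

1.100 g

NaOH + HCl → NaCl + H2O
n(HCl) per titration = 0.02128 × 0.1292 = 2.749 × 10^-3 mol
n(NaOH) in each aliquot = 2.749 × 10^-3 mol (1:1 ratio)
n(NaOH) in the whole flask = 2.749 × 10^-3 × 100.0/10.00 = 0.02749 mol
mass of NaOH = 0.02749 × 40.00 = 1.100 g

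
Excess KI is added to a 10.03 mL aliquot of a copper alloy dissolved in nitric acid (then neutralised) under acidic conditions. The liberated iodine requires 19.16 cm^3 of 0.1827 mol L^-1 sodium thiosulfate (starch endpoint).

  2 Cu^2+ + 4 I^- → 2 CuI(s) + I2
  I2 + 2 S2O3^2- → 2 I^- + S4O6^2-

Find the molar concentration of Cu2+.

n(S2O3^2-) = 0.01916 × 0.1827 = 3.501 × 10^-3 mol
n(I2) = n(S2O3^2-)/2 = 1.750 × 10^-3 mol
From the 2:1 ratio, n(Cu2+) in the aliquot = 2/1 × 1.750 × 10^-3 = 3.501 × 10^-3 mol
[Cu2+] = 3.501 × 10^-3 / 0.01003 = 0.3490 mol/L

0.3490 mol/L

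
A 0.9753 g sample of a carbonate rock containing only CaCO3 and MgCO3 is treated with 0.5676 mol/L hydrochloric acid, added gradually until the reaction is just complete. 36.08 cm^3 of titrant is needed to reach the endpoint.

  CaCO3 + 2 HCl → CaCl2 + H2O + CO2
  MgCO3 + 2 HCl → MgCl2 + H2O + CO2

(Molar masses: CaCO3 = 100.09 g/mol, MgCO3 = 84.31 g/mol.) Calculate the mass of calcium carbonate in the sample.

0.7104 g

n(HCl) = 0.03608 × 0.5676 = 0.02048 mol
Let x = n(CaCO3), y = n(MgCO3).
Titrant: 2x + 2y = 0.02048;  mass: 100.09x + 84.31y = 0.9753
Solving, x = 7.098 × 10^-3 mol, y = 3.141 × 10^-3 mol
mass of CaCO3 = 7.098 × 10^-3 × 100.09 = 0.7104 g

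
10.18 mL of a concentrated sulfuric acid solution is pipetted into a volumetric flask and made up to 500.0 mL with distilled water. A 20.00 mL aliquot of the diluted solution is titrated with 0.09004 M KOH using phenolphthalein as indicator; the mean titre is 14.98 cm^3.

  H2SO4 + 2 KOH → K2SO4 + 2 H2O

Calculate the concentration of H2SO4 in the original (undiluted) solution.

1.656 M

n(KOH) = 0.01498 × 0.09004 = 1.349 × 10^-3 mol
From the 1:2 ratio, n(H2SO4) in the aliquot = 1/2 × 1.349 × 10^-3 = 6.744 × 10^-4 mol
[H2SO4]_dilute = 6.744 × 10^-4 / 0.02000 = 0.03372 mol/L
Dilution factor = 500.0 / 10.18 = 49.12
[H2SO4]_stock = 0.03372 × 49.12 = 1.656 mol/L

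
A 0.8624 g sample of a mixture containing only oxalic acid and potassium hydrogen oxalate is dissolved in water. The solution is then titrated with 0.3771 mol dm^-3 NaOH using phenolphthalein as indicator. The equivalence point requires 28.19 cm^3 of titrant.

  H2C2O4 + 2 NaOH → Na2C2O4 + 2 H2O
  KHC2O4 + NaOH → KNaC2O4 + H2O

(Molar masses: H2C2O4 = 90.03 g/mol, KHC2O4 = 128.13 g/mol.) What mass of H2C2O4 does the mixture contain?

n(NaOH) = 0.02819 × 0.3771 = 0.01063 mol
Let x = n(H2C2O4), y = n(KHC2O4).
Titrant: 2x + 1y = 0.01063;  mass: 90.03x + 128.13y = 0.8624
Solving, x = 3.006 × 10^-3 mol, y = 4.619 × 10^-3 mol
mass of H2C2O4 = 3.006 × 10^-3 × 90.03 = 0.2706 g

0.2706 g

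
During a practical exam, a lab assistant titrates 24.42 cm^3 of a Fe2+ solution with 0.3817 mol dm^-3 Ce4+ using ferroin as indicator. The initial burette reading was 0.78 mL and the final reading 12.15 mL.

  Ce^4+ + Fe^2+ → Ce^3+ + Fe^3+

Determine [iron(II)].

0.1777 mol/L

n(Ce4+) = 0.01137 L × 0.3817 mol/L = 4.340 × 10^-3 mol
n(Fe2+) = 4.340 × 10^-3 mol (1:1 mole ratio)
[Fe2+] = 4.340 × 10^-3 mol / 0.02442 L = 0.1777 mol/L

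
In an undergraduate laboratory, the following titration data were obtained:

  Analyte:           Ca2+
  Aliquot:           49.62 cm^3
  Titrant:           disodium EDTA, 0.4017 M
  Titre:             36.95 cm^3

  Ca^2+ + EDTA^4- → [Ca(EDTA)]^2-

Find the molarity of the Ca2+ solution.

n(EDTA) = 0.03695 L × 0.4017 mol/L = 0.01484 mol
n(Ca2+) = 0.01484 mol (1:1 mole ratio)
[Ca2+] = 0.01484 mol / 0.04962 L = 0.2991 mol/L

0.2991 M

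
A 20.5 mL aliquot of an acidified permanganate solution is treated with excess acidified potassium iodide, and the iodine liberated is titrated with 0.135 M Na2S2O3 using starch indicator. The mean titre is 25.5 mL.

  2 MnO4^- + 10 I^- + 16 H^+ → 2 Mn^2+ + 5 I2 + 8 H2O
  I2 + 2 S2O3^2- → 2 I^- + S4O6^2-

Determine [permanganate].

n(S2O3^2-) = 0.0255 × 0.135 = 3.44 × 10^-3 mol
n(I2) = n(S2O3^2-)/2 = 1.72 × 10^-3 mol
From the 2:5 ratio, n(MnO4^-) in the aliquot = 2/5 × 1.72 × 10^-3 = 6.89 × 10^-4 mol
[MnO4^-] = 6.89 × 10^-4 / 0.0205 = 0.0336 mol/L

0.0336 M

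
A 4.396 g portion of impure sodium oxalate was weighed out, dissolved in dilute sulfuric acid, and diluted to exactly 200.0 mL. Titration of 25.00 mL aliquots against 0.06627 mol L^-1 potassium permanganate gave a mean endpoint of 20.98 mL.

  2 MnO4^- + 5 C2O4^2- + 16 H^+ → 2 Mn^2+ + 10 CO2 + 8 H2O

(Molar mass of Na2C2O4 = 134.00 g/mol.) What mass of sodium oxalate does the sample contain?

n(KMnO4) per titration = 0.02098 × 0.06627 = 1.390 × 10^-3 mol
From the 5:2 ratio, n(Na2C2O4) in each aliquot = 5/2 × 1.390 × 10^-3 = 3.476 × 10^-3 mol
n(Na2C2O4) in the whole flask = 3.476 × 10^-3 × 200.0/25.00 = 0.02781 mol
mass of Na2C2O4 = 0.02781 × 134.00 = 3.726 g

3.726 g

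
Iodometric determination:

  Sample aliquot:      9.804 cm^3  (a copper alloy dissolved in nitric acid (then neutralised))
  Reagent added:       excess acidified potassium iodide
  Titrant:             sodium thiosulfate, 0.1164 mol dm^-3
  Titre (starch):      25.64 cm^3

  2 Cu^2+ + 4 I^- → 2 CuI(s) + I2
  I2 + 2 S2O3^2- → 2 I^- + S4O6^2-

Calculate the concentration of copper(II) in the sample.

0.3044 mol/L

n(S2O3^2-) = 0.02564 × 0.1164 = 2.984 × 10^-3 mol
n(I2) = n(S2O3^2-)/2 = 1.492 × 10^-3 mol
From the 2:1 ratio, n(Cu2+) in the aliquot = 2/1 × 1.492 × 10^-3 = 2.984 × 10^-3 mol
[Cu2+] = 2.984 × 10^-3 / 0.009804 = 0.3044 mol/L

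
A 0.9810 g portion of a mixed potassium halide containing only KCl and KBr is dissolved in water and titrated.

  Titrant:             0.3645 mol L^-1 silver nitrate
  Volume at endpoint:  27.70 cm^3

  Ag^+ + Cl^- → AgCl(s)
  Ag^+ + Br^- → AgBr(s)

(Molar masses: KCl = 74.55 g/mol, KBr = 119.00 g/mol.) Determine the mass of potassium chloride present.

0.3698 g

n(AgNO3) = 0.02770 × 0.3645 = 0.01010 mol
Let x = n(KCl), y = n(KBr).
Titrant: 1x + 1y = 0.01010;  mass: 74.55x + 119.00y = 0.9810
Solving, x = 4.961 × 10^-3 mol, y = 5.136 × 10^-3 mol
mass of KCl = 4.961 × 10^-3 × 74.55 = 0.3698 g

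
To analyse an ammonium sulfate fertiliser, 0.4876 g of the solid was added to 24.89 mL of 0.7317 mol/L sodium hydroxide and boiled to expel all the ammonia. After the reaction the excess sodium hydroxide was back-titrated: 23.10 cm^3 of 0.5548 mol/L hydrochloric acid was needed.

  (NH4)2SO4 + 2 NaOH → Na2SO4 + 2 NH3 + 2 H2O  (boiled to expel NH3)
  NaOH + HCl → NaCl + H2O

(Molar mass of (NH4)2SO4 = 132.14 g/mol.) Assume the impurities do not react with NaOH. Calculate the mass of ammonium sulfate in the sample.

0.3565 g

n(NaOH) added = 0.02489 × 0.7317 = 0.01821 mol
n(HCl) used in back-titration = 0.02310 × 0.5548 = 0.01282 mol
n(NaOH) left over = 0.01282 mol (1:1 ratio)
n(NaOH) consumed by analyte = 0.01821 − 0.01282 = 5.396 × 10^-3 mol
From the 1:2 ratio, n((NH4)2SO4) = 1/2 × 5.396 × 10^-3 = 2.698 × 10^-3 mol
mass of (NH4)2SO4 = 2.698 × 10^-3 × 132.14 = 0.3565 g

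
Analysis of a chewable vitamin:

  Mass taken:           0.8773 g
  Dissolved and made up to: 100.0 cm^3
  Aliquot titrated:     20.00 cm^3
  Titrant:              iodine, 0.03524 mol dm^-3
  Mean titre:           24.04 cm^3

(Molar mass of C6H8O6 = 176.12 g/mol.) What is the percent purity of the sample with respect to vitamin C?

C6H8O6 + I2 → C6H6O6 + 2 HI
n(I2) per titration = 0.02404 × 0.03524 = 8.472 × 10^-4 mol
n(C6H8O6) in each aliquot = 8.472 × 10^-4 mol (1:1 ratio)
n(C6H8O6) in the whole flask = 8.472 × 10^-4 × 100.0/20.00 = 4.236 × 10^-3 mol
mass of C6H8O6 = 4.236 × 10^-3 × 176.12 = 0.7460 g
% C6H8O6 = 0.7460 / 0.8773 × 100 = 85.04 %

85.04 %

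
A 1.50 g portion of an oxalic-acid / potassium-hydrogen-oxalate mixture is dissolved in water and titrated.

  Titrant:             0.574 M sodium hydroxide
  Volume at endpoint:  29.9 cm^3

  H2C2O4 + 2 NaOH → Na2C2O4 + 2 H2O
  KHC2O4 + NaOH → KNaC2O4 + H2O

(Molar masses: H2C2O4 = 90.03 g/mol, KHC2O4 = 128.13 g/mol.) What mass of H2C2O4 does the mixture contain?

n(NaOH) = 0.0299 × 0.574 = 0.0172 mol
Let x = n(H2C2O4), y = n(KHC2O4).
Titrant: 2x + 1y = 0.0172;  mass: 90.03x + 128.13y = 1.50
Solving, x = 4.21 × 10^-3 mol, y = 8.75 × 10^-3 mol
mass of H2C2O4 = 4.21 × 10^-3 × 90.03 = 0.379 g

0.379 g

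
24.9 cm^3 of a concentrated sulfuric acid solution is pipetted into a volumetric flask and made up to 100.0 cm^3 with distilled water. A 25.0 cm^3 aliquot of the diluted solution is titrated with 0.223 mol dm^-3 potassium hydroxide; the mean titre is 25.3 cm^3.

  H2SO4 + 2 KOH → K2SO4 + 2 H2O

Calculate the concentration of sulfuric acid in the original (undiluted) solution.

0.453 mol/L

n(KOH) = 0.0253 × 0.223 = 5.64 × 10^-3 mol
From the 1:2 ratio, n(H2SO4) in the aliquot = 1/2 × 5.64 × 10^-3 = 2.82 × 10^-3 mol
[H2SO4]_dilute = 2.82 × 10^-3 / 0.0250 = 0.113 mol/L
Dilution factor = 100.0 / 24.9 = 4.016
[H2SO4]_stock = 0.113 × 4.016 = 0.453 mol/L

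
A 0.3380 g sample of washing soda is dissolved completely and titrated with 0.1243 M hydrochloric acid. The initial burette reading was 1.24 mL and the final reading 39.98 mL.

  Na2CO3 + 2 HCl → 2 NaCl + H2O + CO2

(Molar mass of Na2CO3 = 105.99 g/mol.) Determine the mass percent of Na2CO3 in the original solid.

75.50 %

n(HCl) = 0.03874 L × 0.1243 mol/L = 4.815 × 10^-3 mol
From the 1:2 ratio, n(Na2CO3) = 1/2 × 4.815 × 10^-3 = 2.408 × 10^-3 mol
mass of Na2CO3 = 2.408 × 10^-3 × 105.99 g/mol = 0.2552 g
% Na2CO3 = 0.2552 / 0.3380 × 100 = 75.50 %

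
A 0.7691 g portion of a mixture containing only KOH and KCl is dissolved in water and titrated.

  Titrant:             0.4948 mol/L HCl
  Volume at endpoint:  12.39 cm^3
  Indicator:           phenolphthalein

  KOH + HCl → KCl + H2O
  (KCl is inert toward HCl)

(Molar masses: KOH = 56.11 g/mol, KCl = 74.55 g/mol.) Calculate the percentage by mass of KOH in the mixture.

44.73 %

n(HCl) = 0.01239 × 0.4948 = 6.131 × 10^-3 mol
Let x = n(KOH), y = n(KCl).
Titrant: 1x = 6.131 × 10^-3;  mass: 56.11x + 74.55y = 0.7691
Solving, x = 6.131 × 10^-3 mol, y = 5.702 × 10^-3 mol
mass of KOH = 6.131 × 10^-3 × 56.11 = 0.3440 g
% KOH = 0.3440 / 0.7691 × 100 = 44.73 %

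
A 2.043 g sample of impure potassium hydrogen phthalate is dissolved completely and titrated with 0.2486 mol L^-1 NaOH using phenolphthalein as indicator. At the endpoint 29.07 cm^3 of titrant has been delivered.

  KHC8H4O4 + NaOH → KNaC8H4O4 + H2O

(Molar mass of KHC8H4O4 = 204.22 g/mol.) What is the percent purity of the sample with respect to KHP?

72.24 %

n(NaOH) = 0.02907 L × 0.2486 mol/L = 7.227 × 10^-3 mol
n(KHC8H4O4) = 7.227 × 10^-3 mol (1:1 ratio)
mass of KHC8H4O4 = 7.227 × 10^-3 × 204.22 g/mol = 1.476 g
% KHC8H4O4 = 1.476 / 2.043 × 100 = 72.24 %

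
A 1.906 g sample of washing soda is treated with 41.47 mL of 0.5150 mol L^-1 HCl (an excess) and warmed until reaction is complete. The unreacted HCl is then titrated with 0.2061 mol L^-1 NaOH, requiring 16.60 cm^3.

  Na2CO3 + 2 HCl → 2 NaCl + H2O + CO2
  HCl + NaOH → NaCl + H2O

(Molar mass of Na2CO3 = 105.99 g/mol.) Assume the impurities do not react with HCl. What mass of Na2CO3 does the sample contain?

n(HCl) added = 0.04147 × 0.5150 = 0.02136 mol
n(NaOH) used in back-titration = 0.01660 × 0.2061 = 3.421 × 10^-3 mol
n(HCl) left over = 3.421 × 10^-3 mol (1:1 ratio)
n(HCl) consumed by analyte = 0.02136 − 3.421 × 10^-3 = 0.01794 mol
From the 1:2 ratio, n(Na2CO3) = 1/2 × 0.01794 = 8.968 × 10^-3 mol
mass of Na2CO3 = 8.968 × 10^-3 × 105.99 = 0.9505 g

0.9505 g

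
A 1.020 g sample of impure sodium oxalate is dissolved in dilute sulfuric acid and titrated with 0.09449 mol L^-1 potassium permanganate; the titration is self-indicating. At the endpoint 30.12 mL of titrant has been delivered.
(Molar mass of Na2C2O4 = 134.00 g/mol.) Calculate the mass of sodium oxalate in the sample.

0.9534 g

2 MnO4^- + 5 C2O4^2- + 16 H^+ → 2 Mn^2+ + 10 CO2 + 8 H2O
n(KMnO4) = 0.03012 L × 0.09449 mol/L = 2.846 × 10^-3 mol
From the 5:2 ratio, n(Na2C2O4) = 5/2 × 2.846 × 10^-3 = 7.115 × 10^-3 mol
mass of Na2C2O4 = 7.115 × 10^-3 × 134.00 g/mol = 0.9534 g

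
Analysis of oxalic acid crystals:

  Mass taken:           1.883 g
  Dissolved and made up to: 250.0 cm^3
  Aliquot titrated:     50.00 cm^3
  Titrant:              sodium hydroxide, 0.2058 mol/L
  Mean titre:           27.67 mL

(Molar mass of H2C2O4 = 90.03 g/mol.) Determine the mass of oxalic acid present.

H2C2O4 + 2 NaOH → Na2C2O4 + 2 H2O
n(NaOH) per titration = 0.02767 × 0.2058 = 5.694 × 10^-3 mol
From the 1:2 ratio, n(H2C2O4) in each aliquot = 1/2 × 5.694 × 10^-3 = 2.847 × 10^-3 mol
n(H2C2O4) in the whole flask = 2.847 × 10^-3 × 250.0/50.00 = 0.01424 mol
mass of H2C2O4 = 0.01424 × 90.03 = 1.282 g

1.282 g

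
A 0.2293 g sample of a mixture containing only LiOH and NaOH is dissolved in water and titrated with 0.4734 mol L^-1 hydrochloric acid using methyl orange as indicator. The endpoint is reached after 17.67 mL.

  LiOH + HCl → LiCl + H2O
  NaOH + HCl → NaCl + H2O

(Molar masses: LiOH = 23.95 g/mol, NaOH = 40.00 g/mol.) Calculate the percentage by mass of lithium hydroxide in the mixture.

68.53 %

n(HCl) = 0.01767 × 0.4734 = 8.365 × 10^-3 mol
Let x = n(LiOH), y = n(NaOH).
Titrant: 1x + 1y = 8.365 × 10^-3;  mass: 23.95x + 40.00y = 0.2293
Solving, x = 6.561 × 10^-3 mol, y = 1.804 × 10^-3 mol
mass of LiOH = 6.561 × 10^-3 × 23.95 = 0.1571 g
% LiOH = 0.1571 / 0.2293 × 100 = 68.53 %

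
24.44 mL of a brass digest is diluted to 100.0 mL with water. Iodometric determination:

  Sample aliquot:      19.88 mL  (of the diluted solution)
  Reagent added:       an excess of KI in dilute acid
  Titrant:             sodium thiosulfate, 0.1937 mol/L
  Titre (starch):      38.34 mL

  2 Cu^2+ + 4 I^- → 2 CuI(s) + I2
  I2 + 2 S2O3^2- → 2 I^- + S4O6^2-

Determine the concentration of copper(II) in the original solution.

1.528 mol/L

n(S2O3^2-) = 0.03834 × 0.1937 = 7.426 × 10^-3 mol
n(I2) = n(S2O3^2-)/2 = 3.713 × 10^-3 mol
From the 2:1 ratio, n(Cu2+) in the aliquot = 2/1 × 3.713 × 10^-3 = 7.426 × 10^-3 mol
[Cu2+]_dilute = 7.426 × 10^-3 / 0.01988 = 0.3736 mol/L
[Cu2+]_original = 0.3736 × 100.0/24.44 = 1.528 mol/L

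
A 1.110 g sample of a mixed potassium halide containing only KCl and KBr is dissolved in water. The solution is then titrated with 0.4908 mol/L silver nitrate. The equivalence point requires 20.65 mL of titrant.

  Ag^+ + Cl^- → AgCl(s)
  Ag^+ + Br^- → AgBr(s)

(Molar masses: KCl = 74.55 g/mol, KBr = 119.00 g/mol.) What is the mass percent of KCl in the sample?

n(AgNO3) = 0.02065 × 0.4908 = 0.01014 mol
Let x = n(KCl), y = n(KBr).
Titrant: 1x + 1y = 0.01014;  mass: 74.55x + 119.00y = 1.110
Solving, x = 2.161 × 10^-3 mol, y = 7.974 × 10^-3 mol
mass of KCl = 2.161 × 10^-3 × 74.55 = 0.1611 g
% KCl = 0.1611 / 1.110 × 100 = 14.52 %

14.52 %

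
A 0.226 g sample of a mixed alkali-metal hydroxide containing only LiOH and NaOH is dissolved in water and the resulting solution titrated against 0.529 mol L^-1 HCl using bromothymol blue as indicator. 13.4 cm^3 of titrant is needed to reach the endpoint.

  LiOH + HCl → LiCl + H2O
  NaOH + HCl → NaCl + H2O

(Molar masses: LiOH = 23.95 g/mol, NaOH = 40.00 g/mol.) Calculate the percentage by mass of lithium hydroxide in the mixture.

n(HCl) = 0.0134 × 0.529 = 7.09 × 10^-3 mol
Let x = n(LiOH), y = n(NaOH).
Titrant: 1x + 1y = 7.09 × 10^-3;  mass: 23.95x + 40.00y = 0.226
Solving, x = 3.59 × 10^-3 mol, y = 3.50 × 10^-3 mol
mass of LiOH = 3.59 × 10^-3 × 23.95 = 0.0859 g
% LiOH = 0.0859 / 0.226 × 100 = 38.0 %

38.0 %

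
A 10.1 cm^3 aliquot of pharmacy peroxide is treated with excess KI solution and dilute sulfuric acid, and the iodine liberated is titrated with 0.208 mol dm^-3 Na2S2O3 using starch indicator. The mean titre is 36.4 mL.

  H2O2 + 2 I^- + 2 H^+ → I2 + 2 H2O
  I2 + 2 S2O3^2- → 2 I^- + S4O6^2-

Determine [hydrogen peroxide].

n(S2O3^2-) = 0.0364 × 0.208 = 7.57 × 10^-3 mol
n(I2) = n(S2O3^2-)/2 = 3.79 × 10^-3 mol
n(H2O2) in the aliquot = 3.79 × 10^-3 mol (1:1 ratio)
[H2O2] = 3.79 × 10^-3 / 0.0101 = 0.375 mol/L

0.375 mol/L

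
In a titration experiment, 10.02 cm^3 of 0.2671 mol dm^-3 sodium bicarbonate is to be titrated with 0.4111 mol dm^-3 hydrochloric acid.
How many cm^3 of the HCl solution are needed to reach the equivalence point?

NaHCO3 + HCl → NaCl + H2O + CO2
n(NaHCO3) = 0.01002 L × 0.2671 mol/L = 2.676 × 10^-3 mol
n(HCl) = 2.676 × 10^-3 mol (1:1 stoichiometry)
V(HCl) = 2.676 × 10^-3 mol / 0.4111 mol/L = 0.006510 L = 6.510 mL

6.510 mL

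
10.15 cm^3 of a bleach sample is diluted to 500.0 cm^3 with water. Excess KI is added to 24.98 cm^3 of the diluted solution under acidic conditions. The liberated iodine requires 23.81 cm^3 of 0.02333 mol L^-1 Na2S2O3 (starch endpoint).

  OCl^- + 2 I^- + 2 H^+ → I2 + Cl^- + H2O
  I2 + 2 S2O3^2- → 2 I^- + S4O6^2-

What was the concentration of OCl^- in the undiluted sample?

0.5477 mol/L

n(S2O3^2-) = 0.02381 × 0.02333 = 5.555 × 10^-4 mol
n(I2) = n(S2O3^2-)/2 = 2.777 × 10^-4 mol
n(OCl^-) in the aliquot = 2.777 × 10^-4 mol (1:1 ratio)
[OCl^-]_dilute = 2.777 × 10^-4 / 0.02498 = 0.01112 mol/L
[OCl^-]_original = 0.01112 × 500.0/10.15 = 0.5477 mol/L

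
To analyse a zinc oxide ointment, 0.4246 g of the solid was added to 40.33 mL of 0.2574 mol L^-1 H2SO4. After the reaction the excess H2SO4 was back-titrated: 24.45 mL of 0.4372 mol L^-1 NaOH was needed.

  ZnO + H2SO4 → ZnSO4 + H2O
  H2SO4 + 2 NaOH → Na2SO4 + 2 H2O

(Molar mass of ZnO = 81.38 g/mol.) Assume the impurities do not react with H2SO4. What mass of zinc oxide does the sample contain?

0.4098 g

n(H2SO4) added = 0.04033 × 0.2574 = 0.01038 mol
n(NaOH) used in back-titration = 0.02445 × 0.4372 = 0.01069 mol
From the 1:2 ratio, n(H2SO4) left over = 1/2 × 0.01069 = 5.345 × 10^-3 mol
n(H2SO4) consumed by analyte = 0.01038 − 5.345 × 10^-3 = 5.036 × 10^-3 mol
n(ZnO) = 5.036 × 10^-3 mol (1:1 ratio)
mass of ZnO = 5.036 × 10^-3 × 81.38 = 0.4098 g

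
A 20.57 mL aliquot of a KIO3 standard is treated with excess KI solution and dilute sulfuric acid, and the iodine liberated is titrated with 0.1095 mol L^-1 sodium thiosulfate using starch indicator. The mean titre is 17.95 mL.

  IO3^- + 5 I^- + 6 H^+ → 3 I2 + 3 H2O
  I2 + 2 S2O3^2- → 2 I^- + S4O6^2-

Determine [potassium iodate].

n(S2O3^2-) = 0.01795 × 0.1095 = 1.966 × 10^-3 mol
n(I2) = n(S2O3^2-)/2 = 9.828 × 10^-4 mol
From the 1:3 ratio, n(IO3^-) in the aliquot = 1/3 × 9.828 × 10^-4 = 3.276 × 10^-4 mol
[IO3^-] = 3.276 × 10^-4 / 0.02057 = 0.01593 mol/L

0.01593 mol/L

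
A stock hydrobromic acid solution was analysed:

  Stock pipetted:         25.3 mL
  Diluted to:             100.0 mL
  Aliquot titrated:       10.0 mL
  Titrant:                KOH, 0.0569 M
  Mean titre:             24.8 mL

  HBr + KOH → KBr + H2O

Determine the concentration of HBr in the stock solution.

n(KOH) = 0.0248 × 0.0569 = 1.41 × 10^-3 mol
n(HBr) in the aliquot = 1.41 × 10^-3 mol (1:1 ratio)
[HBr]_dilute = 1.41 × 10^-3 / 0.0100 = 0.141 mol/L
Dilution factor = 100.0 / 25.3 = 3.953
[HBr]_stock = 0.141 × 3.953 = 0.558 mol/L

0.558 M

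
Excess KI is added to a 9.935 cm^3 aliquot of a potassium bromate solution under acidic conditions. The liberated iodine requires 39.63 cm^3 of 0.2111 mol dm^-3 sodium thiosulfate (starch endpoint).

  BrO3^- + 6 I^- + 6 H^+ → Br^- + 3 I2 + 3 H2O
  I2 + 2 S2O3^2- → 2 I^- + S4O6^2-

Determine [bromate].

n(S2O3^2-) = 0.03963 × 0.2111 = 8.366 × 10^-3 mol
n(I2) = n(S2O3^2-)/2 = 4.183 × 10^-3 mol
From the 1:3 ratio, n(BrO3^-) in the aliquot = 1/3 × 4.183 × 10^-3 = 1.394 × 10^-3 mol
[BrO3^-] = 1.394 × 10^-3 / 0.009935 = 0.1403 mol/L

0.1403 mol/L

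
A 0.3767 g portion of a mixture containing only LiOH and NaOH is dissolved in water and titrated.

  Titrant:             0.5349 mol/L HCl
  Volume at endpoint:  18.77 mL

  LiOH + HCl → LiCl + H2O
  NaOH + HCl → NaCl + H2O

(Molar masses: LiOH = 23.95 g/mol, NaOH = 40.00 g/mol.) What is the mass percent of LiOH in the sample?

n(HCl) = 0.01877 × 0.5349 = 0.01004 mol
Let x = n(LiOH), y = n(NaOH).
Titrant: 1x + 1y = 0.01004;  mass: 23.95x + 40.00y = 0.3767
Solving, x = 1.552 × 10^-3 mol, y = 8.488 × 10^-3 mol
mass of LiOH = 1.552 × 10^-3 × 23.95 = 0.03716 g
% LiOH = 0.03716 / 0.3767 × 100 = 9.865 %

9.865 %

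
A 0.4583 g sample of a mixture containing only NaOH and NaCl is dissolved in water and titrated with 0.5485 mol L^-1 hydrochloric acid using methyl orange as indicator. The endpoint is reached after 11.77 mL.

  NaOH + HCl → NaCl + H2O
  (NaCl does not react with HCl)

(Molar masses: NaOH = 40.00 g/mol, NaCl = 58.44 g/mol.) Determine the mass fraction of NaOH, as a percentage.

56.35 %

n(HCl) = 0.01177 × 0.5485 = 6.456 × 10^-3 mol
Let x = n(NaOH), y = n(NaCl).
Titrant: 1x = 6.456 × 10^-3;  mass: 40.00x + 58.44y = 0.4583
Solving, x = 6.456 × 10^-3 mol, y = 3.423 × 10^-3 mol
mass of NaOH = 6.456 × 10^-3 × 40.00 = 0.2582 g
% NaOH = 0.2582 / 0.4583 × 100 = 56.35 %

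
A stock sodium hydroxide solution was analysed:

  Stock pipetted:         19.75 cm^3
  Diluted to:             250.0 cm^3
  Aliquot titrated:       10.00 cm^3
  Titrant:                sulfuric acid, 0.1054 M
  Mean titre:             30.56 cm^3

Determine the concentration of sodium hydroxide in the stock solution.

8.154 M

2 NaOH + H2SO4 → Na2SO4 + 2 H2O
n(H2SO4) = 0.03056 × 0.1054 = 3.221 × 10^-3 mol
From the 2:1 ratio, n(NaOH) in the aliquot = 2/1 × 3.221 × 10^-3 = 6.442 × 10^-3 mol
[NaOH]_dilute = 6.442 × 10^-3 / 0.01000 = 0.6442 mol/L
Dilution factor = 250.0 / 19.75 = 12.66
[NaOH]_stock = 0.6442 × 12.66 = 8.154 mol/L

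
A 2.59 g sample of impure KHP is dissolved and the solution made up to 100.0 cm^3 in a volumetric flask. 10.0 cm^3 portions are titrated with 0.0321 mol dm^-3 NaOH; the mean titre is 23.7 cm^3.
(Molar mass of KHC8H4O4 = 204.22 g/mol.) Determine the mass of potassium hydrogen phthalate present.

KHC8H4O4 + NaOH → KNaC8H4O4 + H2O
n(NaOH) per titration = 0.0237 × 0.0321 = 7.61 × 10^-4 mol
n(KHC8H4O4) in each aliquot = 7.61 × 10^-4 mol (1:1 ratio)
n(KHC8H4O4) in the whole flask = 7.61 × 10^-4 × 100.0/10.0 = 7.61 × 10^-3 mol
mass of KHC8H4O4 = 7.61 × 10^-3 × 204.22 = 1.55 g

1.55 g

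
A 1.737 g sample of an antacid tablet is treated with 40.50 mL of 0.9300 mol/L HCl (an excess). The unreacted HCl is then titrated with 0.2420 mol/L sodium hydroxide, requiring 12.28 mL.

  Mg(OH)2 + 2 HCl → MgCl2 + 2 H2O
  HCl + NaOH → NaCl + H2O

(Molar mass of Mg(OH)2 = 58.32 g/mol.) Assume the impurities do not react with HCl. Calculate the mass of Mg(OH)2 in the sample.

n(HCl) added = 0.04050 × 0.9300 = 0.03766 mol
n(NaOH) used in back-titration = 0.01228 × 0.2420 = 2.972 × 10^-3 mol
n(HCl) left over = 2.972 × 10^-3 mol (1:1 ratio)
n(HCl) consumed by analyte = 0.03766 − 2.972 × 10^-3 = 0.03469 mol
From the 1:2 ratio, n(Mg(OH)2) = 1/2 × 0.03469 = 0.01735 mol
mass of Mg(OH)2 = 0.01735 × 58.32 = 1.012 g

1.012 g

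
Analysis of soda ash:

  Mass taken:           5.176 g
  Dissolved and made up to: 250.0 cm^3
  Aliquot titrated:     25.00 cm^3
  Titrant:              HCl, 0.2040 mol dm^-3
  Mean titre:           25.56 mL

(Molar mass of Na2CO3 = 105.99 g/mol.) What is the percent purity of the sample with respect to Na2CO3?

Na2CO3 + 2 HCl → 2 NaCl + H2O + CO2
n(HCl) per titration = 0.02556 × 0.2040 = 5.214 × 10^-3 mol
From the 1:2 ratio, n(Na2CO3) in each aliquot = 1/2 × 5.214 × 10^-3 = 2.607 × 10^-3 mol
n(Na2CO3) in the whole flask = 2.607 × 10^-3 × 250.0/25.00 = 0.02607 mol
mass of Na2CO3 = 0.02607 × 105.99 = 2.763 g
% Na2CO3 = 2.763 / 5.176 × 100 = 53.39 %

53.39 %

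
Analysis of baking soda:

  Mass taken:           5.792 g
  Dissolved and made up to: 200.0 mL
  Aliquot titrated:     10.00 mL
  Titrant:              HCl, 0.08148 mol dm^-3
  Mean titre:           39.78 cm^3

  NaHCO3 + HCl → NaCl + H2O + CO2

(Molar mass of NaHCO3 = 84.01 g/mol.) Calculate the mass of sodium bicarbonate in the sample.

5.446 g

n(HCl) per titration = 0.03978 × 0.08148 = 3.241 × 10^-3 mol
n(NaHCO3) in each aliquot = 3.241 × 10^-3 mol (1:1 ratio)
n(NaHCO3) in the whole flask = 3.241 × 10^-3 × 200.0/10.00 = 0.06483 mol
mass of NaHCO3 = 0.06483 × 84.01 = 5.446 g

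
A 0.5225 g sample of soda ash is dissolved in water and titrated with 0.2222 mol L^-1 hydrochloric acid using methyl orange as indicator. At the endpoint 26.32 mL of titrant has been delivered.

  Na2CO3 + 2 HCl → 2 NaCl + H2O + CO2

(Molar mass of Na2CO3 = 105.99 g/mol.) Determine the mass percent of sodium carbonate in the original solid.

n(HCl) = 0.02632 L × 0.2222 mol/L = 5.848 × 10^-3 mol
From the 1:2 ratio, n(Na2CO3) = 1/2 × 5.848 × 10^-3 = 2.924 × 10^-3 mol
mass of Na2CO3 = 2.924 × 10^-3 × 105.99 g/mol = 0.3099 g
% Na2CO3 = 0.3099 / 0.5225 × 100 = 59.32 %

59.32 %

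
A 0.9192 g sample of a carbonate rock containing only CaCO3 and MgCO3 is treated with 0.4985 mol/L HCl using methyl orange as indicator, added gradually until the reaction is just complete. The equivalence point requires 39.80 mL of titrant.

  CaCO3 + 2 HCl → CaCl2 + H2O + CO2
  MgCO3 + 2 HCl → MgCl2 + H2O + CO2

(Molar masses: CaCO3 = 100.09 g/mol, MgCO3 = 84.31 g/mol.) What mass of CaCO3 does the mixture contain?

n(HCl) = 0.03980 × 0.4985 = 0.01984 mol
Let x = n(CaCO3), y = n(MgCO3).
Titrant: 2x + 2y = 0.01984;  mass: 100.09x + 84.31y = 0.9192
Solving, x = 5.249 × 10^-3 mol, y = 4.671 × 10^-3 mol
mass of CaCO3 = 5.249 × 10^-3 × 100.09 = 0.5254 g

0.5254 g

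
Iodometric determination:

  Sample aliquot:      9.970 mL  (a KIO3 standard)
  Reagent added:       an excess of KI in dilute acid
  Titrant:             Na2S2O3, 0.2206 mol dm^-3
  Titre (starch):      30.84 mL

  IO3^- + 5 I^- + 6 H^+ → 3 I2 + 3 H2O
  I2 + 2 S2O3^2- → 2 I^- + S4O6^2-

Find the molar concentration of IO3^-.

0.1137 mol/L

n(S2O3^2-) = 0.03084 × 0.2206 = 6.803 × 10^-3 mol
n(I2) = n(S2O3^2-)/2 = 3.402 × 10^-3 mol
From the 1:3 ratio, n(IO3^-) in the aliquot = 1/3 × 3.402 × 10^-3 = 1.134 × 10^-3 mol
[IO3^-] = 1.134 × 10^-3 / 0.009970 = 0.1137 mol/L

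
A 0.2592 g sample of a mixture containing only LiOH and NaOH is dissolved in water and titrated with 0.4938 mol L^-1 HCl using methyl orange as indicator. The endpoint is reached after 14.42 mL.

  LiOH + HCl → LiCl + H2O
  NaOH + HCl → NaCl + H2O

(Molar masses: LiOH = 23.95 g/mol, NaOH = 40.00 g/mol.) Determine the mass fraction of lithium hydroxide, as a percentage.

14.75 %

n(HCl) = 0.01442 × 0.4938 = 7.121 × 10^-3 mol
Let x = n(LiOH), y = n(NaOH).
Titrant: 1x + 1y = 7.121 × 10^-3;  mass: 23.95x + 40.00y = 0.2592
Solving, x = 1.597 × 10^-3 mol, y = 5.524 × 10^-3 mol
mass of LiOH = 1.597 × 10^-3 × 23.95 = 0.03824 g
% LiOH = 0.03824 / 0.2592 × 100 = 14.75 %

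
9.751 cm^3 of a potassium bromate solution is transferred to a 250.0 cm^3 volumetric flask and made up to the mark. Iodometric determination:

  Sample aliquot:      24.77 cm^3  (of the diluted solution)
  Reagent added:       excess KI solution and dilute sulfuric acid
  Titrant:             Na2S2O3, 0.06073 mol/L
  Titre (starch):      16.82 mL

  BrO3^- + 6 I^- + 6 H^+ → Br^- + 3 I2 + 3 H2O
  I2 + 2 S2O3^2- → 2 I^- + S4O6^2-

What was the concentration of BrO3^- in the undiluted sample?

0.1762 mol/L

n(S2O3^2-) = 0.01682 × 0.06073 = 1.021 × 10^-3 mol
n(I2) = n(S2O3^2-)/2 = 5.107 × 10^-4 mol
From the 1:3 ratio, n(BrO3^-) in the aliquot = 1/3 × 5.107 × 10^-4 = 1.702 × 10^-4 mol
[BrO3^-]_dilute = 1.702 × 10^-4 / 0.02477 = 0.006873 mol/L
[BrO3^-]_original = 0.006873 × 250.0/9.751 = 0.1762 mol/L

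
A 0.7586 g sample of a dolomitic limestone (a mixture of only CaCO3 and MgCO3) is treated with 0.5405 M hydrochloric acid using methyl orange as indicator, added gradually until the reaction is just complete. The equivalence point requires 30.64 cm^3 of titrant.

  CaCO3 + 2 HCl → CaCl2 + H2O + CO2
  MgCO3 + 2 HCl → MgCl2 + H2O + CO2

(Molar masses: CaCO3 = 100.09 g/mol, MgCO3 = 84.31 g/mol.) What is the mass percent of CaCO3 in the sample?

50.56 %

n(HCl) = 0.03064 × 0.5405 = 0.01656 mol
Let x = n(CaCO3), y = n(MgCO3).
Titrant: 2x + 2y = 0.01656;  mass: 100.09x + 84.31y = 0.7586
Solving, x = 3.832 × 10^-3 mol, y = 4.448 × 10^-3 mol
mass of CaCO3 = 3.832 × 10^-3 × 100.09 = 0.3836 g
% CaCO3 = 0.3836 / 0.7586 × 100 = 50.56 %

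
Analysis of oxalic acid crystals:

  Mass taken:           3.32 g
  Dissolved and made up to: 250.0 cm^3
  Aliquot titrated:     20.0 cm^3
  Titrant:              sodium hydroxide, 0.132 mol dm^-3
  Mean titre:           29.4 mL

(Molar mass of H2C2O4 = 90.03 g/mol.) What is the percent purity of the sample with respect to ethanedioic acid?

H2C2O4 + 2 NaOH → Na2C2O4 + 2 H2O
n(NaOH) per titration = 0.0294 × 0.132 = 3.88 × 10^-3 mol
From the 1:2 ratio, n(H2C2O4) in each aliquot = 1/2 × 3.88 × 10^-3 = 1.94 × 10^-3 mol
n(H2C2O4) in the whole flask = 1.94 × 10^-3 × 250.0/20.0 = 0.0243 mol
mass of H2C2O4 = 0.0243 × 90.03 = 2.18 g
% H2C2O4 = 2.18 / 3.32 × 100 = 65.8 %

65.8 %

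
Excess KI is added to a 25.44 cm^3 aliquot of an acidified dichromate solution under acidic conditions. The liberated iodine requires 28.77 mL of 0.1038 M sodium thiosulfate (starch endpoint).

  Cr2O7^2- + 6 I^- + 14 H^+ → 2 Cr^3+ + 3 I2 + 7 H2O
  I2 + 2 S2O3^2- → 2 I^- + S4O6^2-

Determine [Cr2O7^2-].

0.01956 M

n(S2O3^2-) = 0.02877 × 0.1038 = 2.986 × 10^-3 mol
n(I2) = n(S2O3^2-)/2 = 1.493 × 10^-3 mol
From the 1:3 ratio, n(Cr2O7^2-) in the aliquot = 1/3 × 1.493 × 10^-3 = 4.977 × 10^-4 mol
[Cr2O7^2-] = 4.977 × 10^-4 / 0.02544 = 0.01956 mol/L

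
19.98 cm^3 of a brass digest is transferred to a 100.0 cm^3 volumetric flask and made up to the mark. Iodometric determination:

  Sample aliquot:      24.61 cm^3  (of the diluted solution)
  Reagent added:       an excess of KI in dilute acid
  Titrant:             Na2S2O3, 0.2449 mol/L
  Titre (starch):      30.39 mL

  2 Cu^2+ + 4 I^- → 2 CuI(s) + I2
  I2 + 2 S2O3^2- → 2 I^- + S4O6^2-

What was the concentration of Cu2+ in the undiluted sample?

1.514 mol/L

n(S2O3^2-) = 0.03039 × 0.2449 = 7.443 × 10^-3 mol
n(I2) = n(S2O3^2-)/2 = 3.721 × 10^-3 mol
From the 2:1 ratio, n(Cu2+) in the aliquot = 2/1 × 3.721 × 10^-3 = 7.443 × 10^-3 mol
[Cu2+]_dilute = 7.443 × 10^-3 / 0.02461 = 0.3024 mol/L
[Cu2+]_original = 0.3024 × 100.0/19.98 = 1.514 mol/L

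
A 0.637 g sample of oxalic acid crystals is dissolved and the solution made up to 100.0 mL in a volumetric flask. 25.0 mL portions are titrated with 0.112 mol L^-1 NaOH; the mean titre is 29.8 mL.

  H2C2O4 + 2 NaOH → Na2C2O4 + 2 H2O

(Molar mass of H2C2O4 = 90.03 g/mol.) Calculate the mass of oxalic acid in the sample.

0.601 g

n(NaOH) per titration = 0.0298 × 0.112 = 3.34 × 10^-3 mol
From the 1:2 ratio, n(H2C2O4) in each aliquot = 1/2 × 3.34 × 10^-3 = 1.67 × 10^-3 mol
n(H2C2O4) in the whole flask = 1.67 × 10^-3 × 100.0/25.0 = 6.68 × 10^-3 mol
mass of H2C2O4 = 6.68 × 10^-3 × 90.03 = 0.601 g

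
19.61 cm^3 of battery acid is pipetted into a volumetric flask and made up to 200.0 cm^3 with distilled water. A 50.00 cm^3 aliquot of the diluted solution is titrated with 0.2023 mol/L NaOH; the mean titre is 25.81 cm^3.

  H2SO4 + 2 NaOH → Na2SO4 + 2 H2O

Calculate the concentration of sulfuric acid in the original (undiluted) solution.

n(NaOH) = 0.02581 × 0.2023 = 5.221 × 10^-3 mol
From the 1:2 ratio, n(H2SO4) in the aliquot = 1/2 × 5.221 × 10^-3 = 2.611 × 10^-3 mol
[H2SO4]_dilute = 2.611 × 10^-3 / 0.05000 = 0.05221 mol/L
Dilution factor = 200.0 / 19.61 = 10.20
[H2SO4]_stock = 0.05221 × 10.20 = 0.5325 mol/L

0.5325 mol/L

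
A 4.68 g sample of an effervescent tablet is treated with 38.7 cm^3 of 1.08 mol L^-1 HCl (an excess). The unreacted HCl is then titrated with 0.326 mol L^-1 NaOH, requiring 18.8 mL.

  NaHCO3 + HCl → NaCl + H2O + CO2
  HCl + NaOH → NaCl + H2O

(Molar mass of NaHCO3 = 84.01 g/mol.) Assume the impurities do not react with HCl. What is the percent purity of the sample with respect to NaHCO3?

n(HCl) added = 0.0387 × 1.08 = 0.0418 mol
n(NaOH) used in back-titration = 0.0188 × 0.326 = 6.13 × 10^-3 mol
n(HCl) left over = 6.13 × 10^-3 mol (1:1 ratio)
n(HCl) consumed by analyte = 0.0418 − 6.13 × 10^-3 = 0.0357 mol
n(NaHCO3) = 0.0357 mol (1:1 ratio)
mass of NaHCO3 = 0.0357 × 84.01 = 3.00 g
% NaHCO3 = 3.00 / 4.68 × 100 = 64.0 %

64.0 %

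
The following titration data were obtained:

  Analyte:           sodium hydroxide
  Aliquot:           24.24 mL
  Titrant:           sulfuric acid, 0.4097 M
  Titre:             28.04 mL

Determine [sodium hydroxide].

0.9479 M

2 NaOH + H2SO4 → Na2SO4 + 2 H2O
n(H2SO4) = 0.02804 L × 0.4097 mol/L = 0.01149 mol
From the 2:1 mole ratio, n(NaOH) = 2/1 × 0.01149 = 0.02298 mol
[NaOH] = 0.02298 mol / 0.02424 L = 0.9479 mol/L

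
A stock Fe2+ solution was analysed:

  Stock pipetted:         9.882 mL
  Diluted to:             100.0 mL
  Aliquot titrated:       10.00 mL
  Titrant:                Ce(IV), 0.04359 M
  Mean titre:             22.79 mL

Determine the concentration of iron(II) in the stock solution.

Ce^4+ + Fe^2+ → Ce^3+ + Fe^3+
n(Ce4+) = 0.02279 × 0.04359 = 9.934 × 10^-4 mol
n(Fe2+) in the aliquot = 9.934 × 10^-4 mol (1:1 ratio)
[Fe2+]_dilute = 9.934 × 10^-4 / 0.01000 = 0.09934 mol/L
Dilution factor = 100.0 / 9.882 = 10.12
[Fe2+]_stock = 0.09934 × 10.12 = 1.005 mol/L

1.005 M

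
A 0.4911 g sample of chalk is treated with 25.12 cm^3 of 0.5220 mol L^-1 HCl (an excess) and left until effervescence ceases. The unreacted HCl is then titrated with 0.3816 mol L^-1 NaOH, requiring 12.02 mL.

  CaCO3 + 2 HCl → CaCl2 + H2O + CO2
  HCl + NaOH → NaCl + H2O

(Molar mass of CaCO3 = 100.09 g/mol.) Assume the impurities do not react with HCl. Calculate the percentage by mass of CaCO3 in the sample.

n(HCl) added = 0.02512 × 0.5220 = 0.01311 mol
n(NaOH) used in back-titration = 0.01202 × 0.3816 = 4.587 × 10^-3 mol
n(HCl) left over = 4.587 × 10^-3 mol (1:1 ratio)
n(HCl) consumed by analyte = 0.01311 − 4.587 × 10^-3 = 8.526 × 10^-3 mol
From the 1:2 ratio, n(CaCO3) = 1/2 × 8.526 × 10^-3 = 4.263 × 10^-3 mol
mass of CaCO3 = 4.263 × 10^-3 × 100.09 = 0.4267 g
% CaCO3 = 0.4267 / 0.4911 × 100 = 86.88 %

86.88 %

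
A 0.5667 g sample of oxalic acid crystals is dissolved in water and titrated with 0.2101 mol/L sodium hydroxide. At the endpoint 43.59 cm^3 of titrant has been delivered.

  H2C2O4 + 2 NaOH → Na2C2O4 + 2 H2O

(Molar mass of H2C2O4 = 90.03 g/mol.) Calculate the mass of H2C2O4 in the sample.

0.4123 g

n(NaOH) = 0.04359 L × 0.2101 mol/L = 9.158 × 10^-3 mol
From the 1:2 ratio, n(H2C2O4) = 1/2 × 9.158 × 10^-3 = 4.579 × 10^-3 mol
mass of H2C2O4 = 4.579 × 10^-3 × 90.03 g/mol = 0.4123 g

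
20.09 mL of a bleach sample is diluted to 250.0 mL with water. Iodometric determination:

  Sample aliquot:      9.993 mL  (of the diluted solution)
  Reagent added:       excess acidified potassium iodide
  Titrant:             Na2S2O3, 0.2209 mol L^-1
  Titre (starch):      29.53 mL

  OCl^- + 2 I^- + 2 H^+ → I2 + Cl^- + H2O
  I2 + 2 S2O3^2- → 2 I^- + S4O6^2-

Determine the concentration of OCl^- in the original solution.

n(S2O3^2-) = 0.02953 × 0.2209 = 6.523 × 10^-3 mol
n(I2) = n(S2O3^2-)/2 = 3.262 × 10^-3 mol
n(OCl^-) in the aliquot = 3.262 × 10^-3 mol (1:1 ratio)
[OCl^-]_dilute = 3.262 × 10^-3 / 0.009993 = 0.3264 mol/L
[OCl^-]_original = 0.3264 × 250.0/20.09 = 4.062 mol/L

4.062 mol/L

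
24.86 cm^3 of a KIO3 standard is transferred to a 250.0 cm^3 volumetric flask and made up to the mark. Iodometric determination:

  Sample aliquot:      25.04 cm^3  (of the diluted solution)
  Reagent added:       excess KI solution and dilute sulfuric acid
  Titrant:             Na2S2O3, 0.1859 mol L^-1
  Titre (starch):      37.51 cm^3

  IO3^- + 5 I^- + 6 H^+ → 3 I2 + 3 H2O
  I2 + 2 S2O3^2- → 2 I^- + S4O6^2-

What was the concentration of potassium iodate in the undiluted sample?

0.4667 mol/L

n(S2O3^2-) = 0.03751 × 0.1859 = 6.973 × 10^-3 mol
n(I2) = n(S2O3^2-)/2 = 3.487 × 10^-3 mol
From the 1:3 ratio, n(IO3^-) in the aliquot = 1/3 × 3.487 × 10^-3 = 1.162 × 10^-3 mol
[IO3^-]_dilute = 1.162 × 10^-3 / 0.02504 = 0.04641 mol/L
[IO3^-]_original = 0.04641 × 250.0/24.86 = 0.4667 mol/L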